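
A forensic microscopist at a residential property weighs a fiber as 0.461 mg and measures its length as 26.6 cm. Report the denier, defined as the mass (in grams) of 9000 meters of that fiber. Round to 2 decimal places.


Denier calculation:
Mass in grams = 0.461 mg / 1000 = 0.000461 g
Length in meters = 26.6 cm / 100 = 0.266 m
Linear density = mass / length = 0.000461 / 0.266 = 0.00173308 g/m
Denier = (g/m) * 9000 = 0.00173308 * 9000 = 15.60

15.60


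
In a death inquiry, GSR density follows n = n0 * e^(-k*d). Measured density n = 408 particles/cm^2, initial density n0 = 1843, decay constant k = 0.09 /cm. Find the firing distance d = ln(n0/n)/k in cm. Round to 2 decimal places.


GSR distance calculation:
n0/n = 1843 / 408 = 4.517157
ln(n0/n) = 1.507883
d = 1.507883 / 0.09 = 16.75 cm

16.75


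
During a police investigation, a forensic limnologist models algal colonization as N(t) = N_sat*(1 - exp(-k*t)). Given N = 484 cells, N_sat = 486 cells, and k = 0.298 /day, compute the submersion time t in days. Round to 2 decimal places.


PMSI from diatom colonization curve:
N / N_sat = 484 / 486 = 0.995885
1 - N/N_sat = 0.004115
ln(1 - N/N_sat) = -5.493116
t = -ln(1 - N/N_sat) / k = -(-5.493116) / 0.298 = 18.43 days

18.43


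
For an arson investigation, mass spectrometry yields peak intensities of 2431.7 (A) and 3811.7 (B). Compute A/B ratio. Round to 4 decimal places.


Spectral peak ratio:
Peak A = 2431.7 counts
Peak B = 3811.7 counts
Ratio = 2431.7 / 3811.7 = 0.6380

0.6380


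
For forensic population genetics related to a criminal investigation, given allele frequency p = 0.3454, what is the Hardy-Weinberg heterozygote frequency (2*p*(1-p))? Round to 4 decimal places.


Hardy-Weinberg heterozygote frequency:
q = 1 - p = 1 - 0.3454 = 0.6546
2pq = 2 * 0.3454 * 0.6546 = 0.4522

0.4522


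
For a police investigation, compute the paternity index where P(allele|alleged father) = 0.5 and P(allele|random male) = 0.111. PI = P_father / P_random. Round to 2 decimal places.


Paternity Index calculation:
PI = P(allele|father) / P(allele|random)
PI = 0.5 / 0.111
PI = 4.50

4.50


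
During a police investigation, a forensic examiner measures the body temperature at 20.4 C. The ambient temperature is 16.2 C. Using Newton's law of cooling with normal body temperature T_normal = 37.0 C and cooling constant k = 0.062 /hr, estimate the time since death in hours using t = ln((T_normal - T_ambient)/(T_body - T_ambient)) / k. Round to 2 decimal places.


Using Newton's law of cooling:
t = ln((T_normal - T_ambient) / (T_body - T_ambient)) / k
T_normal - T_ambient = 20.8
T_body - T_ambient = 4.2
Ratio = 4.952381
ln(ratio) = 1.599868
t = 1.599868 / 0.062 = 25.80 hours

25.80


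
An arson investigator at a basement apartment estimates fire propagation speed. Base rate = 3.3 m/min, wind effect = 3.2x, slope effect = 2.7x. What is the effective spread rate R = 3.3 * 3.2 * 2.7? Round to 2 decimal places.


Fire spread rate calculation:
R = R0 * wind_factor * slope_factor
= 3.3 * 3.2 * 2.7
= 10.56 * 2.7
= 28.51 m/min

28.51


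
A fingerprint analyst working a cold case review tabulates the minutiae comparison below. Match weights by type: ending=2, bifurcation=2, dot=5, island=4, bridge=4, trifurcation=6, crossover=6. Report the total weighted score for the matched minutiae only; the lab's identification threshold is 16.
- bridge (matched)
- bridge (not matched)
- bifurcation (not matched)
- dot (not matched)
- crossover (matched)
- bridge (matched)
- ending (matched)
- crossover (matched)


Weighted minutiae match score:
  bridge: matched, +4 (running total 4)
  bridge: not matched, +0
  bifurcation: not matched, +0
  dot: not matched, +0
  crossover: matched, +6 (running total 10)
  bridge: matched, +4 (running total 14)
  ending: matched, +2 (running total 16)
  crossover: matched, +6 (running total 22)
Total score = 22
Threshold = 16; verdict = identification

22


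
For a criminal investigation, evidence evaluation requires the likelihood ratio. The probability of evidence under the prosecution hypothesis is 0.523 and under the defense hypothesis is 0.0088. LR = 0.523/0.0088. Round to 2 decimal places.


Likelihood ratio calculation:
LR = P(E|Hp) / P(E|Hd)
LR = 0.523 / 0.0088
LR = 59.43

59.43


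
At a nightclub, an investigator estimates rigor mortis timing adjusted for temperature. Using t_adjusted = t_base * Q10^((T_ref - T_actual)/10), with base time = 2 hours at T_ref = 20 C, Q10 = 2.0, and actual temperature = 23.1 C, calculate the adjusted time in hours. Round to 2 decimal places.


Rigor mortis time adjustment:
Exponent = (T_ref - T_actual) / 10 = (20 - 23.1) / 10 = -0.31
Q10 factor = 2.0^-0.31 = 0.80664
t_adjusted = 2 * 0.80664 = 1.61 hours

1.61


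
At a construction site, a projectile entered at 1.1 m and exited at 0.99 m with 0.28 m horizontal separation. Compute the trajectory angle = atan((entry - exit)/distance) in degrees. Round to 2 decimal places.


Bullet trajectory angle:
Height difference = 1.1 - 0.99 = 0.11 m
angle = atan(0.11 / 0.28)
angle = atan(0.392857)
angle = 21.45 degrees

21.45


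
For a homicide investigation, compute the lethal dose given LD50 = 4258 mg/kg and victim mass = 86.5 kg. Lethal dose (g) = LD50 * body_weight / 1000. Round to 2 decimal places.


Lethal dose calculation:
Lethal dose = LD50 * body_weight / 1000
= 4258 * 86.5 / 1000
= 368317 / 1000
= 368.32 g

368.32


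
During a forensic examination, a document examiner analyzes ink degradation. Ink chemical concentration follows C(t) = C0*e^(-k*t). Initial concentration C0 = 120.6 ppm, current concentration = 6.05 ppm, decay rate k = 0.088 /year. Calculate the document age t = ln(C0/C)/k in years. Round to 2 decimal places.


Document age estimation:
C0/C = 120.6 / 6.05 = 19.933884
ln(C0/C) = 2.992421
t = 2.992421 / 0.088 = 34.00 years

34.00


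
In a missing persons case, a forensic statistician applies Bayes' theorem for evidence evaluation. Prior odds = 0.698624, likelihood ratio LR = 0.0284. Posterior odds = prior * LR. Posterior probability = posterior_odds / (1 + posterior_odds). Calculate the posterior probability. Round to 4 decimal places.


Bayesian evidence evaluation:
Posterior odds = prior_odds * LR = 0.698624 * 0.0284 = 0.01984092
Posterior probability = posterior_odds / (1 + posterior_odds)
= 0.01984092 / (1 + 0.01984092)
= 0.01984092 / 1.01984092
= 0.0195

0.0195


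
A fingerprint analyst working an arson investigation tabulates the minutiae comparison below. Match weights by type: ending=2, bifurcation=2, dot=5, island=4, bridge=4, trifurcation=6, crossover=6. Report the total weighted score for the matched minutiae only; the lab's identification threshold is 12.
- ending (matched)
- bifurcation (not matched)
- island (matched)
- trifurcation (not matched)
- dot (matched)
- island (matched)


Weighted minutiae match score:
  ending: matched, +2 (running total 2)
  bifurcation: not matched, +0
  island: matched, +4 (running total 6)
  trifurcation: not matched, +0
  dot: matched, +5 (running total 11)
  island: matched, +4 (running total 15)
Total score = 15
Threshold = 12; verdict = identification

15


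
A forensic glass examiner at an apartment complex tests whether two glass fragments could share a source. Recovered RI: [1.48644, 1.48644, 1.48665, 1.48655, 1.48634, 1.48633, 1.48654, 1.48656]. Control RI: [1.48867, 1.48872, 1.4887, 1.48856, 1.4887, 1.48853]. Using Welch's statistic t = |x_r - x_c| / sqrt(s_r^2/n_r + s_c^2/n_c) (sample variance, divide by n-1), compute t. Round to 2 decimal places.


Welch's t-criterion for glass RI comparison:
Recovered mean = sum / n_r = 11.89185 / 8 = 1.4864812
Control mean = sum / n_c = 8.93188 / 6 = 1.4886467
Recovered sample variance s_r^2 = 1.27268e-08
Control sample variance s_c^2 = 6.54667e-09
Welch SE (unpooled) = sqrt(s_r^2/n_r + s_c^2/n_c) = sqrt(1.59085e-09 + 1.09111e-09) = sqrt(2.68196e-09) = 5.17876e-05
|mean_r - mean_c| = 0.00216542
t = 0.00216542 / 5.17876e-05 = 41.81

41.81


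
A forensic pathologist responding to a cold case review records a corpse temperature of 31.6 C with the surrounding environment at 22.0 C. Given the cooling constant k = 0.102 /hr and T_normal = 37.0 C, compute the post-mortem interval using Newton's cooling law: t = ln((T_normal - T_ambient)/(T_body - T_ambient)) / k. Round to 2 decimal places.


Using Newton's law of cooling:
t = ln((T_normal - T_ambient) / (T_body - T_ambient)) / k
T_normal - T_ambient = 15.0
T_body - T_ambient = 9.6
Ratio = 1.5625
ln(ratio) = 0.446287
t = 0.446287 / 0.102 = 4.38 hours

4.38


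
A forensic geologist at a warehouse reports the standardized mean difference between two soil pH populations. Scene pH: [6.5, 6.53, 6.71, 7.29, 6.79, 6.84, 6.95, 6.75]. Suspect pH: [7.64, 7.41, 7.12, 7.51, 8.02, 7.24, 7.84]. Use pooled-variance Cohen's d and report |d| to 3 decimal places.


Pooled-variance Cohen's d for soil pH comparison:
Scene mean = 54.36 / 8 = 6.795
Suspect mean = 52.78 / 7 = 7.54
Scene sample variance s_s^2 = 0.062514
Suspect sample variance s_c^2 = 0.102433
Pooled variance = ((n_s-1)*s_s^2 + (n_c-1)*s_c^2) / (n_s + n_c - 2) = 0.080938
Pooled SD = sqrt(0.080938) = 0.284496
Mean difference = -0.745
|d| = |-0.745| / 0.284496 = 2.619

2.619


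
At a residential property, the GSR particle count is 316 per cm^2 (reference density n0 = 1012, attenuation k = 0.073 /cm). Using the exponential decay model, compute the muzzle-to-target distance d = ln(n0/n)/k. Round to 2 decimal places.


GSR distance calculation:
n0/n = 1012 / 316 = 3.202532
ln(n0/n) = 1.163942
d = 1.163942 / 0.073 = 15.94 cm

15.94


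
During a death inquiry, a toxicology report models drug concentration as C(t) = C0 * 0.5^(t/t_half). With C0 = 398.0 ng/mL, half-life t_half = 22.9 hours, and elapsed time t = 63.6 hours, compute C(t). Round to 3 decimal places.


Drug concentration decay:
Number of half-lives = t / t_half = 63.6 / 22.9 = 2.777293
Decay factor = 0.5^2.777293 = 0.14586514
C(t) = 398.0 * 0.14586514 = 58.054 ng/mL

58.054


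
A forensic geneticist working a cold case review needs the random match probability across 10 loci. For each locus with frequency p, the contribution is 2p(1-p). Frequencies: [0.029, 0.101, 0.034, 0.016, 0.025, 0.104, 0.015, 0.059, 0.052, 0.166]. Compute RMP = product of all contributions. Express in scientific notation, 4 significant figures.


Computing RMP for 10 loci:
Locus 1: 2 * 0.029 * 0.971 = 0.056318
Locus 2: 2 * 0.101 * 0.899 = 0.181598
Locus 3: 2 * 0.034 * 0.966 = 0.065688
Locus 4: 2 * 0.016 * 0.984 = 0.031488
Locus 5: 2 * 0.025 * 0.975 = 0.04875
Locus 6: 2 * 0.104 * 0.896 = 0.186368
Locus 7: 2 * 0.015 * 0.985 = 0.02955
Locus 8: 2 * 0.059 * 0.941 = 0.111038
Locus 9: 2 * 0.052 * 0.948 = 0.098592
Locus 10: 2 * 0.166 * 0.834 = 0.276888
RMP = 1.722e-11

1.722e-11


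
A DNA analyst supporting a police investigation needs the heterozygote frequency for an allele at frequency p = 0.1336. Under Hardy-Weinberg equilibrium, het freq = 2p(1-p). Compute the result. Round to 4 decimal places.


Hardy-Weinberg heterozygote frequency:
q = 1 - p = 1 - 0.1336 = 0.8664
2pq = 2 * 0.1336 * 0.8664 = 0.2315

0.2315


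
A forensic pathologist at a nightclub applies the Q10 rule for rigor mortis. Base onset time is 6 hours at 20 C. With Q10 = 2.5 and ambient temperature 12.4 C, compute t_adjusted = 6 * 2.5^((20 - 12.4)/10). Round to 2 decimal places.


Rigor mortis time adjustment:
Exponent = (T_ref - T_actual) / 10 = (20 - 12.4) / 10 = 0.76
Q10 factor = 2.5^0.76 = 2.00648
t_adjusted = 6 * 2.00648 = 12.04 hours

12.04


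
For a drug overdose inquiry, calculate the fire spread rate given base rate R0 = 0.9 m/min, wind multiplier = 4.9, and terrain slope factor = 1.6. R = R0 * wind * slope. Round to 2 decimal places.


Fire spread rate calculation:
R = R0 * wind_factor * slope_factor
= 0.9 * 4.9 * 1.6
= 4.41 * 1.6
= 7.06 m/min

7.06


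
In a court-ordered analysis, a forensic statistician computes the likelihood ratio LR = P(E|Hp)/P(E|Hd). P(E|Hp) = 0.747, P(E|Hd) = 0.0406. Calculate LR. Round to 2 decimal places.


Likelihood ratio calculation:
LR = P(E|Hp) / P(E|Hd)
LR = 0.747 / 0.0406
LR = 18.40

18.40


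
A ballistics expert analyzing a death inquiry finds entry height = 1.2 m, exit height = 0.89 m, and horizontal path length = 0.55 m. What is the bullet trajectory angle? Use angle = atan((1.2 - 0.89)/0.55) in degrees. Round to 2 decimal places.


Bullet trajectory angle:
Height difference = 1.2 - 0.89 = 0.31 m
angle = atan(0.31 / 0.55)
angle = atan(0.563636)
angle = 29.41 degrees

29.41


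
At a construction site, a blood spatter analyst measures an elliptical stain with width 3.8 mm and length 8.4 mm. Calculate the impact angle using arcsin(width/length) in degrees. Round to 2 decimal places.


Blood spatter impact angle calculation:
width / length = 3.8 / 8.4 = 0.452381
angle = arcsin(0.452381)
angle = 26.90 degrees

26.90


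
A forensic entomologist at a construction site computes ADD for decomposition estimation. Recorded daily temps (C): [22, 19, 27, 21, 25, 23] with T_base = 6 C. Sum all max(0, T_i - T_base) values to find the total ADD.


Computing ADD day by day:
Day 1: max(0, 22 - 6) = 16
Day 2: max(0, 19 - 6) = 13
Day 3: max(0, 27 - 6) = 21
Day 4: max(0, 21 - 6) = 15
Day 5: max(0, 25 - 6) = 19
Day 6: max(0, 23 - 6) = 17
Total ADD = 101

101


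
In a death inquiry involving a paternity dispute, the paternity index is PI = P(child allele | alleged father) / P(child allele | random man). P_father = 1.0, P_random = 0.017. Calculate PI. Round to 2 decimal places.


Paternity Index calculation:
PI = P(allele|father) / P(allele|random)
PI = 1.0 / 0.017
PI = 58.82

58.82


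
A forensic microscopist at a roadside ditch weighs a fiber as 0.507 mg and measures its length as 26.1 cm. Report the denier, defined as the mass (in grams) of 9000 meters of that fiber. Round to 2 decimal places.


Denier calculation:
Mass in grams = 0.507 mg / 1000 = 0.000507 g
Length in meters = 26.1 cm / 100 = 0.261 m
Linear density = mass / length = 0.000507 / 0.261 = 0.00194253 g/m
Denier = (g/m) * 9000 = 0.00194253 * 9000 = 17.48

17.48


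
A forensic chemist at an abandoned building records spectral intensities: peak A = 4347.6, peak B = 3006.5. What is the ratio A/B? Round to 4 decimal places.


Spectral peak ratio:
Peak A = 4347.6 counts
Peak B = 3006.5 counts
Ratio = 4347.6 / 3006.5 = 1.4461

1.4461


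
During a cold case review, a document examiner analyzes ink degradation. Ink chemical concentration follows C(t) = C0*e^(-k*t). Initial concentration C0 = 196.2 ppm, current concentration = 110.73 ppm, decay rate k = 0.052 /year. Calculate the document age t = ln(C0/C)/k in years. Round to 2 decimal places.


Document age estimation:
C0/C = 196.2 / 110.73 = 1.771878
ln(C0/C) = 0.57204
t = 0.57204 / 0.052 = 11.00 years

11.00


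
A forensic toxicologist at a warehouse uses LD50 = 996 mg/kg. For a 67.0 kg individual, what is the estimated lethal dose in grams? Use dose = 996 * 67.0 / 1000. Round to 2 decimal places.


Lethal dose calculation:
Lethal dose = LD50 * body_weight / 1000
= 996 * 67.0 / 1000
= 66732 / 1000
= 66.73 g

66.73


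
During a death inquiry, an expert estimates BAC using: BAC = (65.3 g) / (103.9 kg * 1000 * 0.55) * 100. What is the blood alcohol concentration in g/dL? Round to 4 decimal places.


Applying the Widmark formula:
BAC = (dose_g / (body_wt * 1000 * r)) * 100
Denominator = 103.9 * 1000 * 0.55 = 57145
BAC = (65.3 / 57145) * 100
BAC = 0.1143 g/dL

0.1143


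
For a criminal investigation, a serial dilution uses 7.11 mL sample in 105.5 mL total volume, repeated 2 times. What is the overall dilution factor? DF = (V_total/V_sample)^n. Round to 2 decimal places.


Dilution factor calculation:
Single dilution = V_total / V_sample = 105.5 / 7.11 ≈ 14.838256
Number of dilutions = 2
Total DF = (105.5 / 7.11)^2 (full precision, rounded at the end) = 220.17

220.17


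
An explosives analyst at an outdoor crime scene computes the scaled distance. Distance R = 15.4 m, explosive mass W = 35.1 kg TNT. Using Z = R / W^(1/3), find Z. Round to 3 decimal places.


Scaled distance calculation:
W^(1/3) = 35.1^(1/3) = 3.274179
Z = R / W^(1/3) = 15.4 / 3.274179
Z = 4.703 m/kg^(1/3)

4.703


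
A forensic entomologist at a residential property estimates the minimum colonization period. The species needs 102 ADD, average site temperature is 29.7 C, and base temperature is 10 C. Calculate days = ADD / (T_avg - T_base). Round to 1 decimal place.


Insect development time:
Effective temperature = avg_temp - T_base = 29.7 - 10 = 19.7 C
Days = ADD / effective_temp = 102 / 19.7 = 5.2 days

5.2


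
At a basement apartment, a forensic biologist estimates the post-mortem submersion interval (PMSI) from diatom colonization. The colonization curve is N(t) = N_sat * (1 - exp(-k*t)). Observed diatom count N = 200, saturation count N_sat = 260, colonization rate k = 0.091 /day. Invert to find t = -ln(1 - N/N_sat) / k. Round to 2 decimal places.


PMSI from diatom colonization curve:
N / N_sat = 200 / 260 = 0.769231
1 - N/N_sat = 0.230769
ln(1 - N/N_sat) = -1.466338
t = -ln(1 - N/N_sat) / k = -(-1.466338) / 0.091 = 16.11 days

16.11


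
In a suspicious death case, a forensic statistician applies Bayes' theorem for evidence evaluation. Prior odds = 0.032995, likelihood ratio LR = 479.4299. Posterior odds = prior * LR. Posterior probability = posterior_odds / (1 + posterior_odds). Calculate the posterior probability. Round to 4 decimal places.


Bayesian evidence evaluation:
Posterior odds = prior_odds * LR = 0.032995 * 479.4299 = 15.81879
Posterior probability = posterior_odds / (1 + posterior_odds)
= 15.81879 / (1 + 15.81879)
= 15.81879 / 16.81879
= 0.9405

0.9405


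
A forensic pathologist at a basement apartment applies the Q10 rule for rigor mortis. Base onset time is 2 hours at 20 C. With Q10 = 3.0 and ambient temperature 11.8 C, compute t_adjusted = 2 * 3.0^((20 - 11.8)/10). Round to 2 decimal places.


Rigor mortis time adjustment:
Exponent = (T_ref - T_actual) / 10 = (20 - 11.8) / 10 = 0.82
Q10 factor = 3.0^0.82 = 2.46172
t_adjusted = 2 * 2.46172 = 4.92 hours

4.92


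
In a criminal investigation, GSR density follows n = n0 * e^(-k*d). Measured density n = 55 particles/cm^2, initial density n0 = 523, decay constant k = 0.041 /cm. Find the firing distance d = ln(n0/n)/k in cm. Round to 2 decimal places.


GSR distance calculation:
n0/n = 523 / 55 = 9.509091
ln(n0/n) = 2.252248
d = 2.252248 / 0.041 = 54.93 cm

54.93


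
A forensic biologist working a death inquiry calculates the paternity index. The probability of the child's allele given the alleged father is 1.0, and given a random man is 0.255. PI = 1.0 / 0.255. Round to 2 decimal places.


Paternity Index calculation:
PI = P(allele|father) / P(allele|random)
PI = 1.0 / 0.255
PI = 3.92

3.92


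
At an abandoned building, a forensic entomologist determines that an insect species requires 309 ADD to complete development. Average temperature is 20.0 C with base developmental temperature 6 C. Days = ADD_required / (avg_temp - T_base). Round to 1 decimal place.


Insect development time:
Effective temperature = avg_temp - T_base = 20.0 - 6 = 14.0 C
Days = ADD / effective_temp = 309 / 14.0 = 22.1 days

22.1


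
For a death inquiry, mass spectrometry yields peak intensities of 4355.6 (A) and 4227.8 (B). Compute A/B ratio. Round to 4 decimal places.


Spectral peak ratio:
Peak A = 4355.6 counts
Peak B = 4227.8 counts
Ratio = 4355.6 / 4227.8 = 1.0302

1.0302


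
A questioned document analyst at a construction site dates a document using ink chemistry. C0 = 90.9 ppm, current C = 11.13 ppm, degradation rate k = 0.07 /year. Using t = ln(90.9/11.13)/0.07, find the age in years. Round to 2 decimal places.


Document age estimation:
C0/C = 90.9 / 11.13 = 8.167116
ln(C0/C) = 2.100116
t = 2.100116 / 0.07 = 30.00 years

30.00


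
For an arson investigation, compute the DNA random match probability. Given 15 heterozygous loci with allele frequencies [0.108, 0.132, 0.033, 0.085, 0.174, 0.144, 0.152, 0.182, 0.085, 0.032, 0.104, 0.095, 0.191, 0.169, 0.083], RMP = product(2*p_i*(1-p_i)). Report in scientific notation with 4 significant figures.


Computing RMP for 15 loci:
Locus 1: 2 * 0.108 * 0.892 = 0.192672
Locus 2: 2 * 0.132 * 0.868 = 0.229152
Locus 3: 2 * 0.033 * 0.967 = 0.063822
Locus 4: 2 * 0.085 * 0.915 = 0.15555
Locus 5: 2 * 0.174 * 0.826 = 0.287448
Locus 6: 2 * 0.144 * 0.856 = 0.246528
Locus 7: 2 * 0.152 * 0.848 = 0.257792
Locus 8: 2 * 0.182 * 0.818 = 0.297752
Locus 9: 2 * 0.085 * 0.915 = 0.15555
Locus 10: 2 * 0.032 * 0.968 = 0.061952
Locus 11: 2 * 0.104 * 0.896 = 0.186368
Locus 12: 2 * 0.095 * 0.905 = 0.17195
Locus 13: 2 * 0.191 * 0.809 = 0.309038
Locus 14: 2 * 0.169 * 0.831 = 0.280878
Locus 15: 2 * 0.083 * 0.917 = 0.152222
RMP = 9.728e-12

9.728e-12


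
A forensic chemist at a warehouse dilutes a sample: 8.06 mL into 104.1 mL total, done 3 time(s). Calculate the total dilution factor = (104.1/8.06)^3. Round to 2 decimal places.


Dilution factor calculation:
Single dilution = V_total / V_sample = 104.1 / 8.06 ≈ 12.915633
Number of dilutions = 3
Total DF = (104.1 / 8.06)^3 (full precision, rounded at the end) = 2154.50

2154.50


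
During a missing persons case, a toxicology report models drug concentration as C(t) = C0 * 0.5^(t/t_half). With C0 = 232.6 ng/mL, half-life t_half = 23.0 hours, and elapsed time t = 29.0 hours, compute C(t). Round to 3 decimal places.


Drug concentration decay:
Number of half-lives = t / t_half = 29.0 / 23.0 = 1.26087
Decay factor = 0.5^1.26087 = 0.41729224
C(t) = 232.6 * 0.41729224 = 97.062 ng/mL

97.062


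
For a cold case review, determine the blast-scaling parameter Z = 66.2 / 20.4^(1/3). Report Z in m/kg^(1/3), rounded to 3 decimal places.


Scaled distance calculation:
W^(1/3) = 20.4^(1/3) = 2.732394
Z = R / W^(1/3) = 66.2 / 2.732394
Z = 24.228 m/kg^(1/3)

24.228


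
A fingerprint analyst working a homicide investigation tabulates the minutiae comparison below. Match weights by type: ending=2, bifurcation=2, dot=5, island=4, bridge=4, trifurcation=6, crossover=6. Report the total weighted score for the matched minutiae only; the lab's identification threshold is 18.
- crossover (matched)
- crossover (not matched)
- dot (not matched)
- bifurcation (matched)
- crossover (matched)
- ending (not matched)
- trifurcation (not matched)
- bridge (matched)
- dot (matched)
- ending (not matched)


Weighted minutiae match score:
  crossover: matched, +6 (running total 6)
  crossover: not matched, +0
  dot: not matched, +0
  bifurcation: matched, +2 (running total 8)
  crossover: matched, +6 (running total 14)
  ending: not matched, +0
  trifurcation: not matched, +0
  bridge: matched, +4 (running total 18)
  dot: matched, +5 (running total 23)
  ending: not matched, +0
Total score = 23
Threshold = 18; verdict = identification

23


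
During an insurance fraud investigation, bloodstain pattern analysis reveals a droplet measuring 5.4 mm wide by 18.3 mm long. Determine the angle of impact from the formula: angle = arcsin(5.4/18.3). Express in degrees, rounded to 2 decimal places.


Blood spatter impact angle calculation:
width / length = 5.4 / 18.3 = 0.295082
angle = arcsin(0.295082)
angle = 17.16 degrees

17.16


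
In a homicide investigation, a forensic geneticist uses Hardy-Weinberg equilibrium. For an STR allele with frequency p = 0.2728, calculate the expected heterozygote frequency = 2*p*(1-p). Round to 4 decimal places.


Hardy-Weinberg heterozygote frequency:
q = 1 - p = 1 - 0.2728 = 0.7272
2pq = 2 * 0.2728 * 0.7272 = 0.3968

0.3968


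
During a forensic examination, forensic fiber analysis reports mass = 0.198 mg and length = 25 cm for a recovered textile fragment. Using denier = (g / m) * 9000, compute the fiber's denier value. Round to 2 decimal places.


Denier calculation:
Mass in grams = 0.198 mg / 1000 = 0.000198 g
Length in meters = 25 cm / 100 = 0.25 m
Linear density = mass / length = 0.000198 / 0.25 = 0.000792 g/m
Denier = (g/m) * 9000 = 0.000792 * 9000 = 7.13

7.13


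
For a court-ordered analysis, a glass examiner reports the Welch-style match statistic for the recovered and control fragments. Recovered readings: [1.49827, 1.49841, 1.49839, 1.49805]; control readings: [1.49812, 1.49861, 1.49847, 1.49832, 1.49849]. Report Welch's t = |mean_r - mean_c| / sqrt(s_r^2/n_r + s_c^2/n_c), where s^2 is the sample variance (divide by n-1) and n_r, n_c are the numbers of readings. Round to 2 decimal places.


Welch's t-criterion for glass RI comparison:
Recovered mean = sum / n_r = 5.99312 / 4 = 1.49828
Control mean = sum / n_c = 7.49201 / 5 = 1.498402
Recovered sample variance s_r^2 = 2.73333e-08
Control sample variance s_c^2 = 3.547e-08
Welch SE (unpooled) = sqrt(s_r^2/n_r + s_c^2/n_c) = sqrt(6.83333e-09 + 7.094e-09) = sqrt(1.39273e-08) = 0.000118014
|mean_r - mean_c| = 0.000122
t = 0.000122 / 0.000118014 = 1.03

1.03


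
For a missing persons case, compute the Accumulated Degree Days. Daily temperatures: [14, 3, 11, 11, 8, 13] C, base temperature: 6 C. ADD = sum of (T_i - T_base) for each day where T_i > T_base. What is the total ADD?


Computing ADD day by day:
Day 1: max(0, 14 - 6) = 8
Day 2: max(0, 3 - 6) = 0
Day 3: max(0, 11 - 6) = 5
Day 4: max(0, 11 - 6) = 5
Day 5: max(0, 8 - 6) = 2
Day 6: max(0, 13 - 6) = 7
Total ADD = 27

27


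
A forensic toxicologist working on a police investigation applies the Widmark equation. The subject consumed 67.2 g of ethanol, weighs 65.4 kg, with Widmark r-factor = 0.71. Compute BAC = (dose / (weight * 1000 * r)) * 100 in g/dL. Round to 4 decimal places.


Applying the Widmark formula:
BAC = (dose_g / (body_wt * 1000 * r)) * 100
Denominator = 65.4 * 1000 * 0.71 = 46434
BAC = (67.2 / 46434) * 100
BAC = 0.1447 g/dL

0.1447


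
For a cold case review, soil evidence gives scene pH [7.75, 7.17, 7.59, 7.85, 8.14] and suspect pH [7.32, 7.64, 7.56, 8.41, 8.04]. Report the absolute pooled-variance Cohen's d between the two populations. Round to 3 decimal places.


Pooled-variance Cohen's d for soil pH comparison:
Scene mean = 38.5 / 5 = 7.7
Suspect mean = 38.97 / 5 = 7.794
Scene sample variance s_s^2 = 0.1279
Suspect sample variance s_c^2 = 0.18578
Pooled variance = ((n_s-1)*s_s^2 + (n_c-1)*s_c^2) / (n_s + n_c - 2) = 0.15684
Pooled SD = sqrt(0.15684) = 0.39603
Mean difference = -0.094
|d| = |-0.094| / 0.39603 = 0.237

0.237


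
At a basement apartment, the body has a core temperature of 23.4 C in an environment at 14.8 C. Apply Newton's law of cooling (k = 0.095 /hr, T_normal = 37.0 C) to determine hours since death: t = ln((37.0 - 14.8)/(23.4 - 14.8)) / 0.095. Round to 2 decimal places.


Using Newton's law of cooling:
t = ln((T_normal - T_ambient) / (T_body - T_ambient)) / k
T_normal - T_ambient = 22.2
T_body - T_ambient = 8.6
Ratio = 2.581395
ln(ratio) = 0.94833
t = 0.94833 / 0.095 = 9.98 hours

9.98


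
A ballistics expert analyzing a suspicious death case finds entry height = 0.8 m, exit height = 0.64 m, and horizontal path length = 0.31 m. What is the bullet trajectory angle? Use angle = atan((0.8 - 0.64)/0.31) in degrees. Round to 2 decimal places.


Bullet trajectory angle:
Height difference = 0.8 - 0.64 = 0.16 m
angle = atan(0.16 / 0.31)
angle = atan(0.516129)
angle = 27.30 degrees

27.30


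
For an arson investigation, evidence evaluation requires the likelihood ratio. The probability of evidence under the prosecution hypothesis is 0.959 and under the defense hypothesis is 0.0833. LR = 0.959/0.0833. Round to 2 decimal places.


Likelihood ratio calculation:
LR = P(E|Hp) / P(E|Hd)
LR = 0.959 / 0.0833
LR = 11.51

11.51


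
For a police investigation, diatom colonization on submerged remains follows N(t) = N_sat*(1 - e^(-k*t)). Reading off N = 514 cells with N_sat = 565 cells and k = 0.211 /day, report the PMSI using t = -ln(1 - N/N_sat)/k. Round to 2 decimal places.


PMSI from diatom colonization curve:
N / N_sat = 514 / 565 = 0.909735
1 - N/N_sat = 0.090265
ln(1 - N/N_sat) = -2.405005
t = -ln(1 - N/N_sat) / k = -(-2.405005) / 0.211 = 11.40 days

11.40


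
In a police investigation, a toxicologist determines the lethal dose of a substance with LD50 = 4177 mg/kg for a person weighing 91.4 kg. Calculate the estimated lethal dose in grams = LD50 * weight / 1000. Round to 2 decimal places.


Lethal dose calculation:
Lethal dose = LD50 * body_weight / 1000
= 4177 * 91.4 / 1000
= 381777.8 / 1000
= 381.78 g

381.78


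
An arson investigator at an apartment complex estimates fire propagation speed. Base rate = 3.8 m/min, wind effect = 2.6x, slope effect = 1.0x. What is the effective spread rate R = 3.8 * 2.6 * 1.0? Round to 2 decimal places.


Fire spread rate calculation:
R = R0 * wind_factor * slope_factor
= 3.8 * 2.6 * 1.0
= 9.88 * 1.0
= 9.88 m/min

9.88


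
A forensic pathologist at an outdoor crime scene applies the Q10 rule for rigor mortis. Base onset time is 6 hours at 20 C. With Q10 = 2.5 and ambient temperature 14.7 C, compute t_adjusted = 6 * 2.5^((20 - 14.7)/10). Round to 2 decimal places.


Rigor mortis time adjustment:
Exponent = (T_ref - T_actual) / 10 = (20 - 14.7) / 10 = 0.53
Q10 factor = 2.5^0.53 = 1.62521
t_adjusted = 6 * 1.62521 = 9.75 hours

9.75


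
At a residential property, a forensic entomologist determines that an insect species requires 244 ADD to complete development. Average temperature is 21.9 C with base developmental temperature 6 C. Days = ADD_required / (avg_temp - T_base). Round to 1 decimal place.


Insect development time:
Effective temperature = avg_temp - T_base = 21.9 - 6 = 15.9 C
Days = ADD / effective_temp = 244 / 15.9 = 15.3 days

15.3


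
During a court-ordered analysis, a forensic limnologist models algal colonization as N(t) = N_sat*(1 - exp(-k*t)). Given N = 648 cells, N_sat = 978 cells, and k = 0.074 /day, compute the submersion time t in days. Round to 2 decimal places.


PMSI from diatom colonization curve:
N / N_sat = 648 / 978 = 0.662577
1 - N/N_sat = 0.337423
ln(1 - N/N_sat) = -1.086418
t = -ln(1 - N/N_sat) / k = -(-1.086418) / 0.074 = 14.68 days

14.68


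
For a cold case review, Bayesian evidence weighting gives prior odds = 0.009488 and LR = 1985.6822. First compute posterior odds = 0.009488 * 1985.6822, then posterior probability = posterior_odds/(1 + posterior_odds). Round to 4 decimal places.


Bayesian evidence evaluation:
Posterior odds = prior_odds * LR = 0.009488 * 1985.6822 = 18.84015
Posterior probability = posterior_odds / (1 + posterior_odds)
= 18.84015 / (1 + 18.84015)
= 18.84015 / 19.84015
= 0.9496

0.9496


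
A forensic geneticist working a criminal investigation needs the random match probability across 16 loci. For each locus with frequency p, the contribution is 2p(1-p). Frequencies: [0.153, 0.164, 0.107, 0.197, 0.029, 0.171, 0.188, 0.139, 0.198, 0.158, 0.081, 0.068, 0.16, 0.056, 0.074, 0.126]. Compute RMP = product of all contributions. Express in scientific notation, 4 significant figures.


Computing RMP for 16 loci:
Locus 1: 2 * 0.153 * 0.847 = 0.259182
Locus 2: 2 * 0.164 * 0.836 = 0.274208
Locus 3: 2 * 0.107 * 0.893 = 0.191102
Locus 4: 2 * 0.197 * 0.803 = 0.316382
Locus 5: 2 * 0.029 * 0.971 = 0.056318
Locus 6: 2 * 0.171 * 0.829 = 0.283518
Locus 7: 2 * 0.188 * 0.812 = 0.305312
Locus 8: 2 * 0.139 * 0.861 = 0.239358
Locus 9: 2 * 0.198 * 0.802 = 0.317592
Locus 10: 2 * 0.158 * 0.842 = 0.266072
Locus 11: 2 * 0.081 * 0.919 = 0.148878
Locus 12: 2 * 0.068 * 0.932 = 0.126752
Locus 13: 2 * 0.16 * 0.84 = 0.2688
Locus 14: 2 * 0.056 * 0.944 = 0.105728
Locus 15: 2 * 0.074 * 0.926 = 0.137048
Locus 16: 2 * 0.126 * 0.874 = 0.220248
RMP = 6.859e-12

6.859e-12


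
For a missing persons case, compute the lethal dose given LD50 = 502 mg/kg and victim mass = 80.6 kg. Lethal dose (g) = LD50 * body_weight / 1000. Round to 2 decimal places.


Lethal dose calculation:
Lethal dose = LD50 * body_weight / 1000
= 502 * 80.6 / 1000
= 40461.2 / 1000
= 40.46 g

40.46


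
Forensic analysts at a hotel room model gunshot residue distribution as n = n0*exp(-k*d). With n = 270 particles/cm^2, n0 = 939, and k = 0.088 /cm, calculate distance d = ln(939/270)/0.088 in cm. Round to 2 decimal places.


GSR distance calculation:
n0/n = 939 / 270 = 3.477778
ln(n0/n) = 1.246394
d = 1.246394 / 0.088 = 14.16 cm

14.16


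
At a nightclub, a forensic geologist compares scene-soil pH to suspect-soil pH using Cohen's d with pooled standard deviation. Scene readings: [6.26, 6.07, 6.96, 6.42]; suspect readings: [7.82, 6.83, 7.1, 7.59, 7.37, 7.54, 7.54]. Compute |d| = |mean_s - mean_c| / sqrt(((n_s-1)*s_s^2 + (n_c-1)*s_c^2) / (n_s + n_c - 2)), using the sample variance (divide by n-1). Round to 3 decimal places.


Pooled-variance Cohen's d for soil pH comparison:
Scene mean = 25.71 / 4 = 6.4275
Suspect mean = 51.79 / 7 = 7.398571
Scene sample variance s_s^2 = 0.146492
Suspect sample variance s_c^2 = 0.111248
Pooled variance = ((n_s-1)*s_s^2 + (n_c-1)*s_c^2) / (n_s + n_c - 2) = 0.122996
Pooled SD = sqrt(0.122996) = 0.350708
Mean difference = -0.971071
|d| = |-0.971071| / 0.350708 = 2.769

2.769


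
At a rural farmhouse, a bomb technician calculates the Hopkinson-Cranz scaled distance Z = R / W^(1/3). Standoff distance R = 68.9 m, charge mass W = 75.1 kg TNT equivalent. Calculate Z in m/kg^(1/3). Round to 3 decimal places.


Scaled distance calculation:
W^(1/3) = 75.1^(1/3) = 4.219037
Z = R / W^(1/3) = 68.9 / 4.219037
Z = 16.331 m/kg^(1/3)

16.331


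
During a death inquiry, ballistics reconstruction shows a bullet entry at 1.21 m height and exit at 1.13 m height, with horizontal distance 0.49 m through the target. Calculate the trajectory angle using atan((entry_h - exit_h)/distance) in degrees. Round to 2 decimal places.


Bullet trajectory angle:
Height difference = 1.21 - 1.13 = 0.08 m
angle = atan(0.08 / 0.49)
angle = atan(0.163265)
angle = 9.27 degrees

9.27


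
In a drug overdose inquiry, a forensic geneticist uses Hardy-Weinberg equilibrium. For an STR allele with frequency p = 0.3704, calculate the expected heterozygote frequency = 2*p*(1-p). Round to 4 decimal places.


Hardy-Weinberg heterozygote frequency:
q = 1 - p = 1 - 0.3704 = 0.6296
2pq = 2 * 0.3704 * 0.6296 = 0.4664

0.4664


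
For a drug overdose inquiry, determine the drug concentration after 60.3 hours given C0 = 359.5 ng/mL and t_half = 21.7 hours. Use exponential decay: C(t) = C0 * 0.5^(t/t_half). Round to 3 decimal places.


Drug concentration decay:
Number of half-lives = t / t_half = 60.3 / 21.7 = 2.778802
Decay factor = 0.5^2.778802 = 0.14571265
C(t) = 359.5 * 0.14571265 = 52.384 ng/mL

52.384


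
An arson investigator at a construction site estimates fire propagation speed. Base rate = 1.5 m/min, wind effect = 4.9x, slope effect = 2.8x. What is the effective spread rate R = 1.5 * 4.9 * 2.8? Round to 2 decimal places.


Fire spread rate calculation:
R = R0 * wind_factor * slope_factor
= 1.5 * 4.9 * 2.8
= 7.35 * 2.8
= 20.58 m/min

20.58


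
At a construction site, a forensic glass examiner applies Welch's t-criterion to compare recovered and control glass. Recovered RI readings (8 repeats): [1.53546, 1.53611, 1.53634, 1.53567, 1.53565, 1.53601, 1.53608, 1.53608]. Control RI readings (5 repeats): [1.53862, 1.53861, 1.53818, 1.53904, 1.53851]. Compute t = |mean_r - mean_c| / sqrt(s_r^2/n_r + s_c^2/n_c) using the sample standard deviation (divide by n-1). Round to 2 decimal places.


Welch's t-criterion for glass RI comparison:
Recovered mean = sum / n_r = 12.2874 / 8 = 1.535925
Control mean = sum / n_c = 7.69296 / 5 = 1.538592
Recovered sample variance s_r^2 = 8.83714e-08
Control sample variance s_c^2 = 9.457e-08
Welch SE (unpooled) = sqrt(s_r^2/n_r + s_c^2/n_c) = sqrt(1.10464e-08 + 1.8914e-08) = sqrt(2.99604e-08) = 0.000173091
|mean_r - mean_c| = 0.002667
t = 0.002667 / 0.000173091 = 15.41

15.41


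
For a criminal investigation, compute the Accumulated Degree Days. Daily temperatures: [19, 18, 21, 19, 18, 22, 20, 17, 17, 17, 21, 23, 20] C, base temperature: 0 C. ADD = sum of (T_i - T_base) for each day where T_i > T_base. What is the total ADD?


Computing ADD day by day:
Day 1: max(0, 19 - 0) = 19
Day 2: max(0, 18 - 0) = 18
Day 3: max(0, 21 - 0) = 21
Day 4: max(0, 19 - 0) = 19
Day 5: max(0, 18 - 0) = 18
Day 6: max(0, 22 - 0) = 22
Day 7: max(0, 20 - 0) = 20
Day 8: max(0, 17 - 0) = 17
Day 9: max(0, 17 - 0) = 17
Day 10: max(0, 17 - 0) = 17
Day 11: max(0, 21 - 0) = 21
Day 12: max(0, 23 - 0) = 23
Day 13: max(0, 20 - 0) = 20
Total ADD = 252

252


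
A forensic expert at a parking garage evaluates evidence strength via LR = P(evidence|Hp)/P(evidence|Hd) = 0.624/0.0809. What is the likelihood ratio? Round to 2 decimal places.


Likelihood ratio calculation:
LR = P(E|Hp) / P(E|Hd)
LR = 0.624 / 0.0809
LR = 7.71

7.71


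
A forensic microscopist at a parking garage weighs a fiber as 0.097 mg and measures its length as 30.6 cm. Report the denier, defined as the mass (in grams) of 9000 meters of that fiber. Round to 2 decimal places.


Denier calculation:
Mass in grams = 0.097 mg / 1000 = 0.000097 g
Length in meters = 30.6 cm / 100 = 0.306 m
Linear density = mass / length = 0.000097 / 0.306 = 0.00031699 g/m
Denier = (g/m) * 9000 = 0.00031699 * 9000 = 2.85

2.85


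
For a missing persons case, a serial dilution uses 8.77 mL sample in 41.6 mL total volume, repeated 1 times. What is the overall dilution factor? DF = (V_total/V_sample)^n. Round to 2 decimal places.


Dilution factor calculation:
Single dilution = V_total / V_sample = 41.6 / 8.77 ≈ 4.743444
Number of dilutions = 1
Total DF = (41.6 / 8.77)^1 (full precision, rounded at the end) = 4.74

4.74


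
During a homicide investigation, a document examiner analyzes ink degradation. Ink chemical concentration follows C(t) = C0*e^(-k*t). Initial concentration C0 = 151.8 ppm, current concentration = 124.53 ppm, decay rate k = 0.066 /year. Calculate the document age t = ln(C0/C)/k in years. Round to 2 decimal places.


Document age estimation:
C0/C = 151.8 / 124.53 = 1.218983
ln(C0/C) = 0.198017
t = 0.198017 / 0.066 = 3.00 years

3.00


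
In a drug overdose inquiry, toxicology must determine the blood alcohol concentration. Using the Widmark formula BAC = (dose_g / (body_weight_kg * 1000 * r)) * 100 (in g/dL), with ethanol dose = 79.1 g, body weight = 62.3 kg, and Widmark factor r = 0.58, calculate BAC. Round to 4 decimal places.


Applying the Widmark formula:
BAC = (dose_g / (body_wt * 1000 * r)) * 100
Denominator = 62.3 * 1000 * 0.58 = 36134
BAC = (79.1 / 36134) * 100
BAC = 0.2189 g/dL

0.2189


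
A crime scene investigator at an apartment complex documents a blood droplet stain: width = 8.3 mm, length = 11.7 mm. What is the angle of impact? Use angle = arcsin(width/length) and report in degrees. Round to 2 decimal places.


Blood spatter impact angle calculation:
width / length = 8.3 / 11.7 = 0.709402
angle = arcsin(0.709402)
angle = 45.19 degrees

45.19


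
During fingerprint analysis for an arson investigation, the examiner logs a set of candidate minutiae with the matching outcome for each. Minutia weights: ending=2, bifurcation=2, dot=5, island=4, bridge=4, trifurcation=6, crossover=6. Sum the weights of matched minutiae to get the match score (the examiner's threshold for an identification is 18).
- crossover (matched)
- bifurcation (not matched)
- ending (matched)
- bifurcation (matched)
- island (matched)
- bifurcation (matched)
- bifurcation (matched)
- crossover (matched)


Weighted minutiae match score:
  crossover: matched, +6 (running total 6)
  bifurcation: not matched, +0
  ending: matched, +2 (running total 8)
  bifurcation: matched, +2 (running total 10)
  island: matched, +4 (running total 14)
  bifurcation: matched, +2 (running total 16)
  bifurcation: matched, +2 (running total 18)
  crossover: matched, +6 (running total 24)
Total score = 24
Threshold = 18; verdict = identification

24


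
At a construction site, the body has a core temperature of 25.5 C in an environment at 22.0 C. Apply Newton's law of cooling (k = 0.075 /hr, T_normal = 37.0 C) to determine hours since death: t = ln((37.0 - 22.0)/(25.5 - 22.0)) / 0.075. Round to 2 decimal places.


Using Newton's law of cooling:
t = ln((T_normal - T_ambient) / (T_body - T_ambient)) / k
T_normal - T_ambient = 15.0
T_body - T_ambient = 3.5
Ratio = 4.285714
ln(ratio) = 1.455287
t = 1.455287 / 0.075 = 19.40 hours

19.40
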